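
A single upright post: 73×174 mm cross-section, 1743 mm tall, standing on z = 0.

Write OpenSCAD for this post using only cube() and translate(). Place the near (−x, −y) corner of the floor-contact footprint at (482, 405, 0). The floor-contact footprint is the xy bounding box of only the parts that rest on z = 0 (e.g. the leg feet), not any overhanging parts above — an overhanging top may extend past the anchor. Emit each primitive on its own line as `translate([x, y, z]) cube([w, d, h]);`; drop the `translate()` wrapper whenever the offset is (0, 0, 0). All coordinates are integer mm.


translate([482, 405, 0]) cube([73, 174, 1743]);


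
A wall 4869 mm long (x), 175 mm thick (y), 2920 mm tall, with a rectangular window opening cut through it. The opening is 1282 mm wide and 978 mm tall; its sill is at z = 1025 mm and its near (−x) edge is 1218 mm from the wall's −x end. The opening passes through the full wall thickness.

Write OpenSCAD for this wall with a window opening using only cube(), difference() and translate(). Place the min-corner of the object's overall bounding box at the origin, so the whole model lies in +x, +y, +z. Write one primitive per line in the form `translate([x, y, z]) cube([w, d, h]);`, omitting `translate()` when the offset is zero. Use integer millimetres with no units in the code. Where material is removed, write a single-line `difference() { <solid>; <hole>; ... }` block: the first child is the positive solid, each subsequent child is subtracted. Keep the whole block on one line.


difference() { cube([4869, 175, 2920]); translate([1218, 0, 1025]) cube([1282, 175, 978]); }


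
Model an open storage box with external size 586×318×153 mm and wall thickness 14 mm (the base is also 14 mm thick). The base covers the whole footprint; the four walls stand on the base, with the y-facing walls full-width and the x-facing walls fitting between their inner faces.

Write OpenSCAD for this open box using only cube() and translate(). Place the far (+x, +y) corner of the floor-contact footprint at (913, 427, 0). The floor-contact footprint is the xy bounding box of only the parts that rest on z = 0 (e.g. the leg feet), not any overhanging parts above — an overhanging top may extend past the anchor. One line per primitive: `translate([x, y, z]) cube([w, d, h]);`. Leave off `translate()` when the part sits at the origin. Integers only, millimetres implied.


translate([327, 109, 0]) cube([586, 318, 14]);
translate([327, 109, 14]) cube([586, 14, 139]);
translate([327, 413, 14]) cube([586, 14, 139]);
translate([327, 123, 14]) cube([14, 290, 139]);
translate([899, 123, 14]) cube([14, 290, 139]);


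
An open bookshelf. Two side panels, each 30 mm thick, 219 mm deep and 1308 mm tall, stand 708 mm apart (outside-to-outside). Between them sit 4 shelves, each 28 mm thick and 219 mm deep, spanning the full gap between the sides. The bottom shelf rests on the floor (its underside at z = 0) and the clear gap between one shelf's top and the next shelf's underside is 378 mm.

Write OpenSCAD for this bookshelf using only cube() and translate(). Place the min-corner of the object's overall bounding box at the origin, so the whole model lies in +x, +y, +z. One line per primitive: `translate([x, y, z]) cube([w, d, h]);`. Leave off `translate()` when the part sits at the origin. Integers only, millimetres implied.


cube([30, 219, 1308]);
translate([678, 0, 0]) cube([30, 219, 1308]);
translate([30, 0, 0]) cube([648, 219, 28]);
translate([30, 0, 406]) cube([648, 219, 28]);
translate([30, 0, 812]) cube([648, 219, 28]);
translate([30, 0, 1218]) cube([648, 219, 28]);


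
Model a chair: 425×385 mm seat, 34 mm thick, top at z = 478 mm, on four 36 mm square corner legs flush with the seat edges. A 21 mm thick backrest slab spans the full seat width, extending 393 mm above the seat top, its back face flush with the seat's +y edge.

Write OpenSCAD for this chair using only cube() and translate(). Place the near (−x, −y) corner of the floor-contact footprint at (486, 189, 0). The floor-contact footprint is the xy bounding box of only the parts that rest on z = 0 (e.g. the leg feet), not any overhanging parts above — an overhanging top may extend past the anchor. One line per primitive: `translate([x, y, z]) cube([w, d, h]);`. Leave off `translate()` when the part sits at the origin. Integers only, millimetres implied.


translate([486, 189, 444]) cube([425, 385, 34]);
translate([486, 189, 0]) cube([36, 36, 444]);
translate([875, 189, 0]) cube([36, 36, 444]);
translate([486, 538, 0]) cube([36, 36, 444]);
translate([875, 538, 0]) cube([36, 36, 444]);
translate([486, 553, 478]) cube([425, 21, 393]);


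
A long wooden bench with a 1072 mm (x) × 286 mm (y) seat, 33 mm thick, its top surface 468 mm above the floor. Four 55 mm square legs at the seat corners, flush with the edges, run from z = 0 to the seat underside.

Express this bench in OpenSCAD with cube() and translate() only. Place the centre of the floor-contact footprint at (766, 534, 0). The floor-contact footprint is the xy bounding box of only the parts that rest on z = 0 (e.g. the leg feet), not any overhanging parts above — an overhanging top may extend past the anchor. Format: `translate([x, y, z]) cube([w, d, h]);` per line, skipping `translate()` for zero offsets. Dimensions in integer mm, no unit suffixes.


translate([230, 391, 435]) cube([1072, 286, 33]);
translate([230, 391, 0]) cube([55, 55, 435]);
translate([230, 622, 0]) cube([55, 55, 435]);
translate([1247, 391, 0]) cube([55, 55, 435]);
translate([1247, 622, 0]) cube([55, 55, 435]);


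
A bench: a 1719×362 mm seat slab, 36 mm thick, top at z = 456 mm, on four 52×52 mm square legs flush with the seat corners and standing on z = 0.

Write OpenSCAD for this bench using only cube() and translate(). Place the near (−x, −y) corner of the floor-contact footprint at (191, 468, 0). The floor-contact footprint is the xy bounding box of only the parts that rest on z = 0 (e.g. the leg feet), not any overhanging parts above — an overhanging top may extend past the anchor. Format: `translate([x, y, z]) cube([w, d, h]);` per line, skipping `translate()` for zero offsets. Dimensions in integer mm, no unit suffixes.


translate([191, 468, 420]) cube([1719, 362, 36]);
translate([191, 468, 0]) cube([52, 52, 420]);
translate([191, 778, 0]) cube([52, 52, 420]);
translate([1858, 468, 0]) cube([52, 52, 420]);
translate([1858, 778, 0]) cube([52, 52, 420]);


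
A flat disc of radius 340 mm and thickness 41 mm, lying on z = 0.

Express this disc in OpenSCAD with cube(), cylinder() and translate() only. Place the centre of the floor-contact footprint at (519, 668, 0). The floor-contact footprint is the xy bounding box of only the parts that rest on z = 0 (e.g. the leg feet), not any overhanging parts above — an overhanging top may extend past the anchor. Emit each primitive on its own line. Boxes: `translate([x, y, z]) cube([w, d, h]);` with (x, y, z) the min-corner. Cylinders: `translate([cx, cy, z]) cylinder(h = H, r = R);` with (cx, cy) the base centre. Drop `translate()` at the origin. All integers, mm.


translate([519, 668, 0]) cylinder(h = 41, r = 340);


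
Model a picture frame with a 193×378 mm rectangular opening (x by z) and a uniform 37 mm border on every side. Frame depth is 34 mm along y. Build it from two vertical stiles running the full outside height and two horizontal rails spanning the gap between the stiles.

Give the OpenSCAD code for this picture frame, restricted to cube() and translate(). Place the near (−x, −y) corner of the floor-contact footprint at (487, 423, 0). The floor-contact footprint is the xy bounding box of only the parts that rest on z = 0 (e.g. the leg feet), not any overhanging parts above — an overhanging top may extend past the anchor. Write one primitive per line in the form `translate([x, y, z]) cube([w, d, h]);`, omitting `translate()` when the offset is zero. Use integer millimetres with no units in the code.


translate([487, 423, 0]) cube([37, 34, 452]);
translate([717, 423, 0]) cube([37, 34, 452]);
translate([524, 423, 0]) cube([193, 34, 37]);
translate([524, 423, 415]) cube([193, 34, 37]);


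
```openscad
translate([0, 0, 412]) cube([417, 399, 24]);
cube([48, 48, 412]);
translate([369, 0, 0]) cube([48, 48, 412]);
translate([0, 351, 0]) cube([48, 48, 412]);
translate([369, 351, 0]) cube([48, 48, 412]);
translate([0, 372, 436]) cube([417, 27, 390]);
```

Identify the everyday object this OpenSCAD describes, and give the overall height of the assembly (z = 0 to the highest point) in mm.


A chair. The overall height is 826 mm.

A slab on four corner posts with a tall panel at the back — a chair. The seat slab sits at z = 412 with thickness 24, and the 390 mm backrest starts at the seat top, so the overall height is 412 + 24 + 390 = 826 mm.


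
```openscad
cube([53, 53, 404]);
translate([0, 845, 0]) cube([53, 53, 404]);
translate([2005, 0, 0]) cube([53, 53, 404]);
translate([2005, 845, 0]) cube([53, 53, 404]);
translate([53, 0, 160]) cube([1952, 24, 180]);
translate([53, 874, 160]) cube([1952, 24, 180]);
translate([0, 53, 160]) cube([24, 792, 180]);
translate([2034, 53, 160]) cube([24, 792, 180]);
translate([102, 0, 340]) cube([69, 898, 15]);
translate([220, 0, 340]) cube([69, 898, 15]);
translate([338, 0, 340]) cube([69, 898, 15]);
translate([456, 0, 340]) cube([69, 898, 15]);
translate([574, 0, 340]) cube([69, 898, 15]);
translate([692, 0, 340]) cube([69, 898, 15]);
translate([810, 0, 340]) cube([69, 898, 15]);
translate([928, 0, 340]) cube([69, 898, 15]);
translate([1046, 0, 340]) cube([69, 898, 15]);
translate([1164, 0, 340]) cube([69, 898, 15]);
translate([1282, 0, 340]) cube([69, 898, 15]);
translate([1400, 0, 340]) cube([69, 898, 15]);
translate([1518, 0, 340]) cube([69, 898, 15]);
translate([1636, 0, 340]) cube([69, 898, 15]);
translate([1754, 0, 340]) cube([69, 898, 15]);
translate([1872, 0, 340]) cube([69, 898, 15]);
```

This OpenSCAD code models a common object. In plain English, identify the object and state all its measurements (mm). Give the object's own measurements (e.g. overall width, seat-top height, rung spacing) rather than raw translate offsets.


A bed frame 2058 mm long (x) by 898 mm wide (y). Four 53×53 mm corner posts, 404 mm tall, at the corners of the footprint. Four rails of 24 mm thickness and 180 mm height run between adjacent posts with their undersides at z = 160 mm, their outer faces flush with the outside of the frame (the two x-running rails run between the posts' inner faces; the two y-running rails run between the posts' inner faces). 16 slats, each 69 mm wide (x) and 15 mm thick, lie across the top of the two x-running rails, running the full 898 mm width of the frame in y; along x they sit between the end posts with a 49 mm gap after the −x posts and between neighbouring slats, leaving 64 mm before the +x posts.


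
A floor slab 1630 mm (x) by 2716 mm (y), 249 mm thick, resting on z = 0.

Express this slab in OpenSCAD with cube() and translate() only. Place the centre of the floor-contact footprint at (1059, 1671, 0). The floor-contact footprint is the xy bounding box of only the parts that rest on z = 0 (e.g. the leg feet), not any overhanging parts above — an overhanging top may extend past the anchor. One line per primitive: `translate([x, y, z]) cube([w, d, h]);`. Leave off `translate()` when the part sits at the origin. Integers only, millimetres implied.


translate([244, 313, 0]) cube([1630, 2716, 249]);


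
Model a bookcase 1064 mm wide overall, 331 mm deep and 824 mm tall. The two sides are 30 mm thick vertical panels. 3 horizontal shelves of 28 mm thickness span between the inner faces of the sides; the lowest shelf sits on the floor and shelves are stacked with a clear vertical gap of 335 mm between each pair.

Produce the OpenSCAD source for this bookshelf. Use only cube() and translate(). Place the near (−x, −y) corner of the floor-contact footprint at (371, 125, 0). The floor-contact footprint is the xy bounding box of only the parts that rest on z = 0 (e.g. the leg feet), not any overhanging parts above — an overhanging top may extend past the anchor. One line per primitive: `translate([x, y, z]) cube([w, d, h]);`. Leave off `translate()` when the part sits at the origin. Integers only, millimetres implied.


translate([371, 125, 0]) cube([30, 331, 824]);
translate([1405, 125, 0]) cube([30, 331, 824]);
translate([401, 125, 0]) cube([1004, 331, 28]);
translate([401, 125, 363]) cube([1004, 331, 28]);
translate([401, 125, 726]) cube([1004, 331, 28]);


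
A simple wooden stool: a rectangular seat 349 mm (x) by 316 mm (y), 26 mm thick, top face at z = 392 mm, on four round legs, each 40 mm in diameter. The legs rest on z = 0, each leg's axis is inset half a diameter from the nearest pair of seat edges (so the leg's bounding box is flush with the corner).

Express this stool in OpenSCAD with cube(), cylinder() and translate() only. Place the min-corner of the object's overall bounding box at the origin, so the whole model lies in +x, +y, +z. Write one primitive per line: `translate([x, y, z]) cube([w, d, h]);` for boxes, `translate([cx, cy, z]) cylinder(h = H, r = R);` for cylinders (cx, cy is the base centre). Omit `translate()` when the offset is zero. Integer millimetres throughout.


translate([0, 0, 366]) cube([349, 316, 26]);
translate([20, 20, 0]) cylinder(h = 366, r = 20);
translate([329, 20, 0]) cylinder(h = 366, r = 20);
translate([20, 296, 0]) cylinder(h = 366, r = 20);
translate([329, 296, 0]) cylinder(h = 366, r = 20);


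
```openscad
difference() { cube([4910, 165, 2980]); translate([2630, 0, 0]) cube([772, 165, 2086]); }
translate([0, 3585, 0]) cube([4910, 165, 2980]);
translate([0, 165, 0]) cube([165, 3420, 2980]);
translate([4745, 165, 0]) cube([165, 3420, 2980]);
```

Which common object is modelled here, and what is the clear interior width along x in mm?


A single room. The interior width is 4580 mm.

Four walls enclosing a rectangle with a door in the front wall — a room. Outside width 4910 minus two 165 mm walls gives 4580 mm.


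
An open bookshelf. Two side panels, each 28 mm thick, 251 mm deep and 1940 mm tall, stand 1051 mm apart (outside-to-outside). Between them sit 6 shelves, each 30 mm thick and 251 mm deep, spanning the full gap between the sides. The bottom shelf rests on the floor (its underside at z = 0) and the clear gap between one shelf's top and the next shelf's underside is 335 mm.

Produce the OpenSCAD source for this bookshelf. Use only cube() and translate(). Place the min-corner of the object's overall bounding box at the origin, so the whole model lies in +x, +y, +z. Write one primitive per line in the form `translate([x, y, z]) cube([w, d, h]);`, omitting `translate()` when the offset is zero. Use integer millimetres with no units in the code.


cube([28, 251, 1940]);
translate([1023, 0, 0]) cube([28, 251, 1940]);
translate([28, 0, 0]) cube([995, 251, 30]);
translate([28, 0, 365]) cube([995, 251, 30]);
translate([28, 0, 730]) cube([995, 251, 30]);
translate([28, 0, 1095]) cube([995, 251, 30]);
translate([28, 0, 1460]) cube([995, 251, 30]);
translate([28, 0, 1825]) cube([995, 251, 30]);


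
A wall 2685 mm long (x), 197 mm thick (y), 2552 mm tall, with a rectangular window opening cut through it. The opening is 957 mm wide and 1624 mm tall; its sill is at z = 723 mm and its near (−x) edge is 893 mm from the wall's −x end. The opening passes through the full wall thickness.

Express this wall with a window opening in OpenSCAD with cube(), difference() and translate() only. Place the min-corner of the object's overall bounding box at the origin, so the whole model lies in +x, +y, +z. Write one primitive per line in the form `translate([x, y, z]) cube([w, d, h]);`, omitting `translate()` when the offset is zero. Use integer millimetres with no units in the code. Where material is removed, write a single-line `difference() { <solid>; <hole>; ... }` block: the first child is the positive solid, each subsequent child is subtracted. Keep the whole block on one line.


difference() { cube([2685, 197, 2552]); translate([893, 0, 723]) cube([957, 197, 1624]); }


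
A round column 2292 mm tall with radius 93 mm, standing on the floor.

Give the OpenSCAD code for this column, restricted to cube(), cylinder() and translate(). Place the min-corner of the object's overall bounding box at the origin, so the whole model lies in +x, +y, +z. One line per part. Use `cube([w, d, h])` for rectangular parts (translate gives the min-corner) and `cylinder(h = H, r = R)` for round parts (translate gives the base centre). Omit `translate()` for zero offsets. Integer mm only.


translate([93, 93, 0]) cylinder(h = 2292, r = 93);


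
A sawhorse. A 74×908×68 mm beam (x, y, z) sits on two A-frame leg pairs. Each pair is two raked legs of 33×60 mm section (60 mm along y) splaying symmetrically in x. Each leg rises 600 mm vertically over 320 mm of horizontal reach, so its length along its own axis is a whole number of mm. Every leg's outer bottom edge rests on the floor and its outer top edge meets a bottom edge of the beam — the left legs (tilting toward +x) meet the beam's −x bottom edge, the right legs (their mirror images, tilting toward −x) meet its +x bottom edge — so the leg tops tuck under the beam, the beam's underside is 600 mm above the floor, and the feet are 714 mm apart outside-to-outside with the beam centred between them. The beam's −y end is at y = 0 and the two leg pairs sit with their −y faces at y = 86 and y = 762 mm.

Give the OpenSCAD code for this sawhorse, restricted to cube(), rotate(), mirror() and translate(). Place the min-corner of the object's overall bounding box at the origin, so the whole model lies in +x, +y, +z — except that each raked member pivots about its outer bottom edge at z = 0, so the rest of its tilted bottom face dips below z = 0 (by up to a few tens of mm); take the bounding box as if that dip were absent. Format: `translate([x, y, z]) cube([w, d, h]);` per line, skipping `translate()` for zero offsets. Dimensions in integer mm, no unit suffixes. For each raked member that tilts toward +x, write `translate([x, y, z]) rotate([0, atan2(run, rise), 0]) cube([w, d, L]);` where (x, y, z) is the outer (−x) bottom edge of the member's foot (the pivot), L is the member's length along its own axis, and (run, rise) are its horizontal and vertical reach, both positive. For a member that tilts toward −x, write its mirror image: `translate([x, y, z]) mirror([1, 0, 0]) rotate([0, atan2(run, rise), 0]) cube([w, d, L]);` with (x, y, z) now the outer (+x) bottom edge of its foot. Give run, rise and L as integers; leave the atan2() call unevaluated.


// leg length = √(320² + 600²) = 680
// right-leg outer foot x = 2·320 + 74 = 714
// beam min-corner = (320, 0, 600)
translate([320, 0, 600]) cube([74, 908, 68]);
translate([0, 86, 0]) rotate([0, atan2(320, 600), 0]) cube([33, 60, 680]);
translate([714, 86, 0]) mirror([1, 0, 0]) rotate([0, atan2(320, 600), 0]) cube([33, 60, 680]);
translate([0, 762, 0]) rotate([0, atan2(320, 600), 0]) cube([33, 60, 680]);
translate([714, 762, 0]) mirror([1, 0, 0]) rotate([0, atan2(320, 600), 0]) cube([33, 60, 680]);


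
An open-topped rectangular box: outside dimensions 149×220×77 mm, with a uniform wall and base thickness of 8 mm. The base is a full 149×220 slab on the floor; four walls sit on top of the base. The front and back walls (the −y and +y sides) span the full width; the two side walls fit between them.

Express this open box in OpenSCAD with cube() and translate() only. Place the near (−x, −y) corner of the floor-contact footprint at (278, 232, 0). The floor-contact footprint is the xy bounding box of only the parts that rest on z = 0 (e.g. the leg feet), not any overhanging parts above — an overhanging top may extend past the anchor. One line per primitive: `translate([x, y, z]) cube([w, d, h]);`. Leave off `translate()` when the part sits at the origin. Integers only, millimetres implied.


translate([278, 232, 0]) cube([149, 220, 8]);
translate([278, 232, 8]) cube([149, 8, 69]);
translate([278, 444, 8]) cube([149, 8, 69]);
translate([278, 240, 8]) cube([8, 204, 69]);
translate([419, 240, 8]) cube([8, 204, 69]);


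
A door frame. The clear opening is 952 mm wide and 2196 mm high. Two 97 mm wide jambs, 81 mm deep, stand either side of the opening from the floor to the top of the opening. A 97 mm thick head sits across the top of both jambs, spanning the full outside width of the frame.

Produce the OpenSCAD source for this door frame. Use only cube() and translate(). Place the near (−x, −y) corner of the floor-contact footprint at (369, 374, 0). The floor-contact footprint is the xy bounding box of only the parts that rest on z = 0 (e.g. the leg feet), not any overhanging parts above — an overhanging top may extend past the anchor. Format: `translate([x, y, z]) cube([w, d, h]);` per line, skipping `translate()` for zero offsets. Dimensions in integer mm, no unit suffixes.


translate([369, 374, 0]) cube([97, 81, 2196]);
translate([1418, 374, 0]) cube([97, 81, 2196]);
translate([369, 374, 2196]) cube([1146, 81, 97]);


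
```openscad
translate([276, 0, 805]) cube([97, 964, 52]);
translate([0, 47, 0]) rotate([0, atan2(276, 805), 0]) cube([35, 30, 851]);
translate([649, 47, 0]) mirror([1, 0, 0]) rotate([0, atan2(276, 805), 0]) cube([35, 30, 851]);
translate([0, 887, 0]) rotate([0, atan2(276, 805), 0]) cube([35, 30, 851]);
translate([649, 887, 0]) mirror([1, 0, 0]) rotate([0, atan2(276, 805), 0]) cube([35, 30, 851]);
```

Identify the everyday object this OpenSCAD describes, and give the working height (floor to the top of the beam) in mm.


A sawhorse. The overall height is 857 mm.

A beam across two mirrored pairs of raked legs — a sawhorse. The beam's underside is at z = 805 (matching the legs' vertical rise in atan2(276, 805)) and the beam is 52 mm tall, so its top is at 805 + 52 = 857 mm. The raked legs top out at the beam's underside, so that is the highest point.


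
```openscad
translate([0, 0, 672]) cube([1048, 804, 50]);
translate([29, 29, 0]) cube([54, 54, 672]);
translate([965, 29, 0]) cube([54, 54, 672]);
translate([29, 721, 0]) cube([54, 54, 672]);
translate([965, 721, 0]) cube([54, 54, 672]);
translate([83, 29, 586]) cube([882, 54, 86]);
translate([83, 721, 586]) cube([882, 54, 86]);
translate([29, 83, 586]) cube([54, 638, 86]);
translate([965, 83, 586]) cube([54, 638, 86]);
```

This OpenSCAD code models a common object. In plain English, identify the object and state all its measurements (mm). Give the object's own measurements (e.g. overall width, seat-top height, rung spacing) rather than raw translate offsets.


A rectangular dining table. The top is 1048×804×50 mm with its upper surface at z = 722 mm. It stands on four 54×54 mm square legs, each inset 29 mm from the nearest pair of top edges, running from the floor to the underside of the top. Four apron rails, 54 mm thick and 86 mm tall, run between adjacent legs with their top edges flush with the underside of the top and their outer faces flush with the legs' outer faces.


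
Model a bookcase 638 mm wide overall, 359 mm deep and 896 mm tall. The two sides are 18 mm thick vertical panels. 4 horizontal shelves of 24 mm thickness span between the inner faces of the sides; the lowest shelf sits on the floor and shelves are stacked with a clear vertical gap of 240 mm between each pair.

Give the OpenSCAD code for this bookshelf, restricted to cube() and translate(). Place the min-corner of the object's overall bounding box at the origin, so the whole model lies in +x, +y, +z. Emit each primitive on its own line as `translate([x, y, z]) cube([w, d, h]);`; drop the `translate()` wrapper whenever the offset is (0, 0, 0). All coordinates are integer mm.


cube([18, 359, 896]);
translate([620, 0, 0]) cube([18, 359, 896]);
translate([18, 0, 0]) cube([602, 359, 24]);
translate([18, 0, 264]) cube([602, 359, 24]);
translate([18, 0, 528]) cube([602, 359, 24]);
translate([18, 0, 792]) cube([602, 359, 24]);


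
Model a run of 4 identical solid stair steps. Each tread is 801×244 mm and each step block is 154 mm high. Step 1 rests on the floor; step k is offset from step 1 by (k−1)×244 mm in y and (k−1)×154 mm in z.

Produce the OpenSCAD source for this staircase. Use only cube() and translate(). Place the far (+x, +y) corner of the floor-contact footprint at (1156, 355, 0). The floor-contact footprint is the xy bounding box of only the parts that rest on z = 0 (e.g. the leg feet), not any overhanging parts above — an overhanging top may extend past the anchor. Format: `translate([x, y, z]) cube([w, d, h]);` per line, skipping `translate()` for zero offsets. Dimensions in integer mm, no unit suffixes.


translate([355, 111, 0]) cube([801, 244, 154]);
translate([355, 355, 154]) cube([801, 244, 154]);
translate([355, 599, 308]) cube([801, 244, 154]);
translate([355, 843, 462]) cube([801, 244, 154]);


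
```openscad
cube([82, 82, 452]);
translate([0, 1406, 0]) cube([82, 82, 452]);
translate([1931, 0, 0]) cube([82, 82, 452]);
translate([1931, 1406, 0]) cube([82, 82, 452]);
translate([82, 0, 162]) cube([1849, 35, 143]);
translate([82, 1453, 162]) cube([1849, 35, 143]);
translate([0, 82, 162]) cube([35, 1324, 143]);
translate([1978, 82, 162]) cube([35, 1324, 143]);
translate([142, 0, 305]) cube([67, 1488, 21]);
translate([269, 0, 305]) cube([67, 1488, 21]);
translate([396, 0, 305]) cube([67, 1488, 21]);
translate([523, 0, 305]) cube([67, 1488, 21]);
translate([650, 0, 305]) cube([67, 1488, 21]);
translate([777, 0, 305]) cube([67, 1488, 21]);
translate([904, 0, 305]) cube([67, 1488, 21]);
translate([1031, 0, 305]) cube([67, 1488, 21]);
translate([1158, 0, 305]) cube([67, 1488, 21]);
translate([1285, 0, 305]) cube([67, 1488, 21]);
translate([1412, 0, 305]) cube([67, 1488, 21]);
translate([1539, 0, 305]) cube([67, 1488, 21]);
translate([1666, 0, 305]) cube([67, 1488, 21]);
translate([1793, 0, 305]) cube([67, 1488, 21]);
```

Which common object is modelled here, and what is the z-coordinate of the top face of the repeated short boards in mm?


A bed frame. The slat-top height is 326 mm.

Four posts, four rails, and a row of slats — a bed frame. Slats sit on the rails at z = 162 + 143 = 305; with slat thickness 21, the top is 326 mm.


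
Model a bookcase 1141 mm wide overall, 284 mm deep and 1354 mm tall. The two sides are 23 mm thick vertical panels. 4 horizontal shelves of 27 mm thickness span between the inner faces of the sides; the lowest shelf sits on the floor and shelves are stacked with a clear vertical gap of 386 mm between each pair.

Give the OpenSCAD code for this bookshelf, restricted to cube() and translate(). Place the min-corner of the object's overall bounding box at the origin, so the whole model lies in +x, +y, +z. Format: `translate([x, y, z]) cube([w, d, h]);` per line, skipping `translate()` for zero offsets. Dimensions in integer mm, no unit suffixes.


cube([23, 284, 1354]);
translate([1118, 0, 0]) cube([23, 284, 1354]);
translate([23, 0, 0]) cube([1095, 284, 27]);
translate([23, 0, 413]) cube([1095, 284, 27]);
translate([23, 0, 826]) cube([1095, 284, 27]);
translate([23, 0, 1239]) cube([1095, 284, 27]);


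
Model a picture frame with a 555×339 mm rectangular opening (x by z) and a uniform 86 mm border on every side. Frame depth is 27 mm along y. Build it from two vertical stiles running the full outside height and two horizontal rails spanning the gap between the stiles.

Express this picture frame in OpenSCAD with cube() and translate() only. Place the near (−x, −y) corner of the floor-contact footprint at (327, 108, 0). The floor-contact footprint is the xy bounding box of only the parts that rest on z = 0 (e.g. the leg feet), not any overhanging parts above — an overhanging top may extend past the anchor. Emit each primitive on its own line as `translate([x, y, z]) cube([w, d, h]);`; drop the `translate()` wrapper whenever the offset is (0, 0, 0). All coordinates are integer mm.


translate([327, 108, 0]) cube([86, 27, 511]);
translate([968, 108, 0]) cube([86, 27, 511]);
translate([413, 108, 0]) cube([555, 27, 86]);
translate([413, 108, 425]) cube([555, 27, 86]);


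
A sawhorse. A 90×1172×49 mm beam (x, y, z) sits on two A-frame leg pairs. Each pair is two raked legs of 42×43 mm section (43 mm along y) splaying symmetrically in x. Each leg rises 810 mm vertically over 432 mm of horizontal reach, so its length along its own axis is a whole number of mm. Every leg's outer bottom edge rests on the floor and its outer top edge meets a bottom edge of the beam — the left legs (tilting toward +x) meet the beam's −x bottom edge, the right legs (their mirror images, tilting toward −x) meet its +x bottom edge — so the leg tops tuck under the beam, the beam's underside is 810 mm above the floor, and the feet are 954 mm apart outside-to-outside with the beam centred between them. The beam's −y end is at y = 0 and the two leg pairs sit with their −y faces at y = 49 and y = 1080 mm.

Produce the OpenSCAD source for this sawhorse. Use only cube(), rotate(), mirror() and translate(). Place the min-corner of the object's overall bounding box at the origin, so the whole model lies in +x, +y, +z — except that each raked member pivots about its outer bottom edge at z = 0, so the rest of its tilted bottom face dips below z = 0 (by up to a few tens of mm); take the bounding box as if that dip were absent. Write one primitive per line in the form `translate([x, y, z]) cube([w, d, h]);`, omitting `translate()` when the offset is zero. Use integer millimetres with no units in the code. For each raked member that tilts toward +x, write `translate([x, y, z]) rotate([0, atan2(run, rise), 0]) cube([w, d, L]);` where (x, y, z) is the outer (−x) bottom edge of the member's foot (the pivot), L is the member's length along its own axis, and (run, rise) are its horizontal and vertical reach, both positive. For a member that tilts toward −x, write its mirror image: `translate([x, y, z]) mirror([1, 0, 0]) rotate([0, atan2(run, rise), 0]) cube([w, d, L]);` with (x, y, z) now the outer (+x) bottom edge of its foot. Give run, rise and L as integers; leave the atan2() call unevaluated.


translate([432, 0, 810]) cube([90, 1172, 49]);
translate([0, 49, 0]) rotate([0, atan2(432, 810), 0]) cube([42, 43, 918]);
translate([954, 49, 0]) mirror([1, 0, 0]) rotate([0, atan2(432, 810), 0]) cube([42, 43, 918]);
translate([0, 1080, 0]) rotate([0, atan2(432, 810), 0]) cube([42, 43, 918]);
translate([954, 1080, 0]) mirror([1, 0, 0]) rotate([0, atan2(432, 810), 0]) cube([42, 43, 918]);


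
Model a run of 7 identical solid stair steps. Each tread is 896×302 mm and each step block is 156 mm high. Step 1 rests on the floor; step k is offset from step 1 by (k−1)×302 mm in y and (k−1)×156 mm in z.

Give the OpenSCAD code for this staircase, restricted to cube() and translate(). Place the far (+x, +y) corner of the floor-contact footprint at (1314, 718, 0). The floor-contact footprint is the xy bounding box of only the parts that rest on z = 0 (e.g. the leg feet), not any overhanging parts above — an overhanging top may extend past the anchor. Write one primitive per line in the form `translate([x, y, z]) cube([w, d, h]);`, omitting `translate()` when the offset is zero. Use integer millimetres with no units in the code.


translate([418, 416, 0]) cube([896, 302, 156]);
translate([418, 718, 156]) cube([896, 302, 156]);
translate([418, 1020, 312]) cube([896, 302, 156]);
translate([418, 1322, 468]) cube([896, 302, 156]);
translate([418, 1624, 624]) cube([896, 302, 156]);
translate([418, 1926, 780]) cube([896, 302, 156]);
translate([418, 2228, 936]) cube([896, 302, 156]);


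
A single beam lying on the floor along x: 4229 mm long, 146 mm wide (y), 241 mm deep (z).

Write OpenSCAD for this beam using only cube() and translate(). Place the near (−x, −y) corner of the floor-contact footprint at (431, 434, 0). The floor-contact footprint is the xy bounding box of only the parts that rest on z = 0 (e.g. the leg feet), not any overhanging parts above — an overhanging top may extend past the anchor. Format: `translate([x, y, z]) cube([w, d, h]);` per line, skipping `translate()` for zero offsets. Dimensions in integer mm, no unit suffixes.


translate([431, 434, 0]) cube([4229, 146, 241]);


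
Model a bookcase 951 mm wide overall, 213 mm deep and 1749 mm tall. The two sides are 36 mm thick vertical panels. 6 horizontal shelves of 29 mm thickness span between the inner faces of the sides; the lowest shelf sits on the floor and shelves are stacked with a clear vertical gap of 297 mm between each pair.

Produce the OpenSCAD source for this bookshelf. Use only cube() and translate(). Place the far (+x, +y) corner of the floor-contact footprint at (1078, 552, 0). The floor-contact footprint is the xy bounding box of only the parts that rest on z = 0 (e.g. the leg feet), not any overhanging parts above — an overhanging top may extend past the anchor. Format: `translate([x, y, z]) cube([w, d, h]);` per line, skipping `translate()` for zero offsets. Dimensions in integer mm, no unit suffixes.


translate([127, 339, 0]) cube([36, 213, 1749]);
translate([1042, 339, 0]) cube([36, 213, 1749]);
translate([163, 339, 0]) cube([879, 213, 29]);
translate([163, 339, 326]) cube([879, 213, 29]);
translate([163, 339, 652]) cube([879, 213, 29]);
translate([163, 339, 978]) cube([879, 213, 29]);
translate([163, 339, 1304]) cube([879, 213, 29]);
translate([163, 339, 1630]) cube([879, 213, 29]);


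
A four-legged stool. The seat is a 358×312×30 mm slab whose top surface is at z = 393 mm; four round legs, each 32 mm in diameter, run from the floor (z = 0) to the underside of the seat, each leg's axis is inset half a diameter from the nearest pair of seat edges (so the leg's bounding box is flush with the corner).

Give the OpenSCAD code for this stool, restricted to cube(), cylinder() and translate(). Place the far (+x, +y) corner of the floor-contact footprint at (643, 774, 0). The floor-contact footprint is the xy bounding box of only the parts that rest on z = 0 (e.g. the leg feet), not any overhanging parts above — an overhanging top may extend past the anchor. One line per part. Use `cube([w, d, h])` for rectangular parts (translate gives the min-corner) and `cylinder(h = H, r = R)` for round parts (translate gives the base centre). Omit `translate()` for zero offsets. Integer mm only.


translate([285, 462, 363]) cube([358, 312, 30]);
translate([301, 478, 0]) cylinder(h = 363, r = 16);
translate([627, 478, 0]) cylinder(h = 363, r = 16);
translate([301, 758, 0]) cylinder(h = 363, r = 16);
translate([627, 758, 0]) cylinder(h = 363, r = 16);


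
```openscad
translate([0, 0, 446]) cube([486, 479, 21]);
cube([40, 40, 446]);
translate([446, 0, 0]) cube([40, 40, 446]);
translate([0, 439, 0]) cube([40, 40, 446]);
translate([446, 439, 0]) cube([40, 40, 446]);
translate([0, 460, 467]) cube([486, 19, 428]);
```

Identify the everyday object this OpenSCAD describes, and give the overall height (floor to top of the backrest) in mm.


A chair. The overall height is 895 mm.

A slab on four corner posts with a tall panel at the back — a chair. The seat slab sits at z = 446 with thickness 21, and the 428 mm backrest starts at the seat top, so the overall height is 446 + 21 + 428 = 895 mm.


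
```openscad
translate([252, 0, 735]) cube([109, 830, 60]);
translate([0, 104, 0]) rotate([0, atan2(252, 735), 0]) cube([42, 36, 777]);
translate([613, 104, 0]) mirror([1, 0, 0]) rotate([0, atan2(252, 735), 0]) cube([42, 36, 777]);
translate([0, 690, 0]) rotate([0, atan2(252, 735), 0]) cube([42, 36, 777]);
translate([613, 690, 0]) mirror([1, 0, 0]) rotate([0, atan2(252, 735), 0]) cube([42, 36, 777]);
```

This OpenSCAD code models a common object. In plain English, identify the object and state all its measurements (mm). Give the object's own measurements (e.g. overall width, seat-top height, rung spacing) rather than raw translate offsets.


A sawhorse. A 109×830×60 mm beam (x, y, z) sits on two A-frame leg pairs. Each pair is two raked legs of 42×36 mm section (36 mm along y) splaying symmetrically in x. Each leg rises 735 mm vertically over 252 mm of horizontal reach and is 777 mm long along its own axis. Every leg's outer bottom edge rests on the floor and its outer top edge meets a bottom edge of the beam — the left legs (tilting toward +x) meet the beam's −x bottom edge, the right legs (their mirror images, tilting toward −x) meet its +x bottom edge — so the leg tops tuck under the beam, the beam's underside is 735 mm above the floor, and the feet are 613 mm apart outside-to-outside with the beam centred between them. The two leg pairs are set in 104 mm from either end of the beam.


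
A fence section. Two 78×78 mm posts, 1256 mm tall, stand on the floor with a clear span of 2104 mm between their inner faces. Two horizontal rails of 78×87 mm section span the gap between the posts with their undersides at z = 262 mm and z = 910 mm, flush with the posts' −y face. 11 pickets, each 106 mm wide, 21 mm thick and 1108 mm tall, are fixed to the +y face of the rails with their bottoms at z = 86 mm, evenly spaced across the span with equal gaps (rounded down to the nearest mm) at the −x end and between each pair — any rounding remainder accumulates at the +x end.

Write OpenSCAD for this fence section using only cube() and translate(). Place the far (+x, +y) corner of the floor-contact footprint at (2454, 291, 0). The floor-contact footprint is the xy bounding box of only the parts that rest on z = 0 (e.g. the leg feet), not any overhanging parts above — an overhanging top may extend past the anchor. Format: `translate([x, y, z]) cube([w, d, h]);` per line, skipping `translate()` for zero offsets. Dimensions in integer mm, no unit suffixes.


translate([194, 213, 0]) cube([78, 78, 1256]);
translate([2376, 213, 0]) cube([78, 78, 1256]);
translate([272, 213, 262]) cube([2104, 78, 87]);
translate([272, 213, 910]) cube([2104, 78, 87]);
translate([350, 291, 86]) cube([106, 21, 1108]);
translate([534, 291, 86]) cube([106, 21, 1108]);
translate([718, 291, 86]) cube([106, 21, 1108]);
translate([902, 291, 86]) cube([106, 21, 1108]);
translate([1086, 291, 86]) cube([106, 21, 1108]);
translate([1270, 291, 86]) cube([106, 21, 1108]);
translate([1454, 291, 86]) cube([106, 21, 1108]);
translate([1638, 291, 86]) cube([106, 21, 1108]);
translate([1822, 291, 86]) cube([106, 21, 1108]);
translate([2006, 291, 86]) cube([106, 21, 1108]);
translate([2190, 291, 86]) cube([106, 21, 1108]);


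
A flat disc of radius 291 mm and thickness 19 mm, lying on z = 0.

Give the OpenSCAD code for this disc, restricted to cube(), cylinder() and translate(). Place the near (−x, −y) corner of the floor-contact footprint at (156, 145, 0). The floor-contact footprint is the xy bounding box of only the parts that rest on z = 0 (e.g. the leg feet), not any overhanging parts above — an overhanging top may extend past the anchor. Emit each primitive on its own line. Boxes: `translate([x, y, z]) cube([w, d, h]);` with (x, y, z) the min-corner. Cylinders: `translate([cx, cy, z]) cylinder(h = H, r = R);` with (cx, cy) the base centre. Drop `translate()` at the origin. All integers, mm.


translate([447, 436, 0]) cylinder(h = 19, r = 291);


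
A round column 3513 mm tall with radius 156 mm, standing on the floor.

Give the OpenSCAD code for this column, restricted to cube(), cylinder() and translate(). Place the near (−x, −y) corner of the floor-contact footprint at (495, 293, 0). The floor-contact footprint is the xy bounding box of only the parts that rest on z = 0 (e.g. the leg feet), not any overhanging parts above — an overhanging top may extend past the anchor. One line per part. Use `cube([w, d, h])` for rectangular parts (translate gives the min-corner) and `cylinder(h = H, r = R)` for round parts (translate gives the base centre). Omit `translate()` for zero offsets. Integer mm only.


translate([651, 449, 0]) cylinder(h = 3513, r = 156);


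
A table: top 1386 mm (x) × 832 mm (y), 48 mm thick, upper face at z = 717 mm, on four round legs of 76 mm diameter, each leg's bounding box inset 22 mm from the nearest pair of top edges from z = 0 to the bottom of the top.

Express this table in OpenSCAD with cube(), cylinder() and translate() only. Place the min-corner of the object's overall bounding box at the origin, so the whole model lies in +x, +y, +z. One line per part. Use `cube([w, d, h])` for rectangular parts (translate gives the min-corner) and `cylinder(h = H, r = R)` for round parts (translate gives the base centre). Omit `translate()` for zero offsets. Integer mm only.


translate([0, 0, 669]) cube([1386, 832, 48]);
translate([60, 60, 0]) cylinder(h = 669, r = 38);
translate([1326, 60, 0]) cylinder(h = 669, r = 38);
translate([60, 772, 0]) cylinder(h = 669, r = 38);
translate([1326, 772, 0]) cylinder(h = 669, r = 38);
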